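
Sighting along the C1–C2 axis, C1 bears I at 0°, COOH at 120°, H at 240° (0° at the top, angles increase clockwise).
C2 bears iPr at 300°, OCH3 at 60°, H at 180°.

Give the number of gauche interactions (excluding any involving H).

3

Non-H gauche pairs: I(0°)/iPr(300°); I(0°)/OCH3(60°); COOH(120°)/OCH3(60°) — 3 interactions.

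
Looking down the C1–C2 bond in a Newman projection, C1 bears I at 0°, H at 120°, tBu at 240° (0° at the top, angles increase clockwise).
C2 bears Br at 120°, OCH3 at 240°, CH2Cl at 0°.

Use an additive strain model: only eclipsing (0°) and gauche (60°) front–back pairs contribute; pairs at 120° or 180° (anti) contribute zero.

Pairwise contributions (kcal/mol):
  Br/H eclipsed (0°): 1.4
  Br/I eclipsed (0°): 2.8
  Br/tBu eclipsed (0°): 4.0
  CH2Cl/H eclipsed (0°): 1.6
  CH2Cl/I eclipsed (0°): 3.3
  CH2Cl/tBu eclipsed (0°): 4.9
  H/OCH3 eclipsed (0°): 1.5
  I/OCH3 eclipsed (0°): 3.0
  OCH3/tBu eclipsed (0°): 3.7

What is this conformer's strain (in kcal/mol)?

8.4 kcal/mol

This conformer (eclipsed): I(0°)/CH2Cl(0°) eclipsed 3.3; H(120°)/Br(120°) eclipsed 1.4; tBu(240°)/OCH3(240°) eclipsed 3.7 → 8.4 kcal/mol.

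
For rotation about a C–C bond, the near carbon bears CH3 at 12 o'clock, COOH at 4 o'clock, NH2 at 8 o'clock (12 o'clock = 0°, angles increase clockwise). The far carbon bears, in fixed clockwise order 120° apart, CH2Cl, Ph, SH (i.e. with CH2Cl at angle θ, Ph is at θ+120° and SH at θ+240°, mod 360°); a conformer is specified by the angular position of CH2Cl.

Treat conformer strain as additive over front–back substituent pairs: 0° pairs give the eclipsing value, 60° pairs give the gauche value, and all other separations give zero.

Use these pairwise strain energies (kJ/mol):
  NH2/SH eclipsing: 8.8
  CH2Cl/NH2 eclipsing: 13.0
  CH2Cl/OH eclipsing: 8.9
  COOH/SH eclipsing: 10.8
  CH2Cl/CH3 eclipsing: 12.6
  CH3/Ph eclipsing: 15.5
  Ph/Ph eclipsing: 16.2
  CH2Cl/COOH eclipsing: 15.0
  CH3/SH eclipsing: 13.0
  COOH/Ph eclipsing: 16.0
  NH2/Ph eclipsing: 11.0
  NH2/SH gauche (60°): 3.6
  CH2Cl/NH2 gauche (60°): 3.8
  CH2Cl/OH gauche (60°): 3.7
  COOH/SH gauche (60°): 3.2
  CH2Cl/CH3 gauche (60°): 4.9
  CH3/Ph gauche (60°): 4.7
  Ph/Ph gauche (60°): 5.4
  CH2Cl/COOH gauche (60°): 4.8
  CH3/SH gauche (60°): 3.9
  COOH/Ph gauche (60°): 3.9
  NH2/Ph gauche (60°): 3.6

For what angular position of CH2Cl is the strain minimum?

180°

CH2Cl at 0° is eclipsed. CH3 at 0° is eclipsed with CH2Cl at 0° (12.6); COOH at 120° is eclipsed with Ph at 120° (16.0); NH2 at 240° is eclipsed with SH at 240° (8.8). Total 37.4 kJ/mol.
CH2Cl at 60° is staggered. CH3 at 0° is gauche with CH2Cl at 60° (4.9); CH3 at 0° is gauche with SH at 300° (3.9); COOH at 120° is gauche with CH2Cl at 60° (4.8); COOH at 120° is gauche with Ph at 180° (3.9); NH2 at 240° is gauche with Ph at 180° (3.6); NH2 at 240° is gauche with SH at 300° (3.6). Total 24.7 kJ/mol.
CH2Cl at 120° is eclipsed. CH3 at 0° is eclipsed with SH at 0° (13.0); COOH at 120° is eclipsed with CH2Cl at 120° (15.0); NH2 at 240° is eclipsed with Ph at 240° (11.0). Total 39.0 kJ/mol.
CH2Cl at 180° is staggered. CH3 at 0° is gauche with Ph at 300° (4.7); CH3 at 0° is gauche with SH at 60° (3.9); COOH at 120° is gauche with CH2Cl at 180° (4.8); COOH at 120° is gauche with SH at 60° (3.2); NH2 at 240° is gauche with CH2Cl at 180° (3.8); NH2 at 240° is gauche with Ph at 300° (3.6). Total 24.0 kJ/mol.
CH2Cl at 240° is eclipsed. CH3 at 0° is eclipsed with Ph at 0° (15.5); COOH at 120° is eclipsed with SH at 120° (10.8); NH2 at 240° is eclipsed with CH2Cl at 240° (13.0). Total 39.3 kJ/mol.
CH2Cl at 300° is staggered. CH3 at 0° is gauche with CH2Cl at 300° (4.9); CH3 at 0° is gauche with Ph at 60° (4.7); COOH at 120° is gauche with Ph at 60° (3.9); COOH at 120° is gauche with SH at 180° (3.2); NH2 at 240° is gauche with CH2Cl at 300° (3.8); NH2 at 240° is gauche with SH at 180° (3.6). Total 24.1 kJ/mol.
The minimum (24.0 kJ/mol) occurs with CH2Cl at 180°.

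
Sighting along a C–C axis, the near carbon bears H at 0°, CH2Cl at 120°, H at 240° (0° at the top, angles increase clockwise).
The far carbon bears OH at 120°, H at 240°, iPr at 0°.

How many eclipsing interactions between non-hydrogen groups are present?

1

Non-H eclipsing pairs: CH2Cl(120°)/OH(120°) — 1 interaction.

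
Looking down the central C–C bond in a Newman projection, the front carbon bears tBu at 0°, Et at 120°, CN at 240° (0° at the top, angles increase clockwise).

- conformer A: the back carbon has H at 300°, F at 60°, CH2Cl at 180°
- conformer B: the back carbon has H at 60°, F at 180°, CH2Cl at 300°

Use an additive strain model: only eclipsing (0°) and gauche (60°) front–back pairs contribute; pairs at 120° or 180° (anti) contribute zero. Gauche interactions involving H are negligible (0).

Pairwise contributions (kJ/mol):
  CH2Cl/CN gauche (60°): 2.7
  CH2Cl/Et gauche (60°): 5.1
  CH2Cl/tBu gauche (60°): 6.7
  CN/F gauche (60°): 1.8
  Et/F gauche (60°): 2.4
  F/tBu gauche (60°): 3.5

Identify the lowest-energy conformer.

A is staggered. tBu at 0° is gauche with F at 60° (3.5); Et at 120° is gauche with F at 60° (2.4); Et at 120° is gauche with CH2Cl at 180° (5.1); CN at 240° is gauche with CH2Cl at 180° (2.7). Total 13.7 kJ/mol.
B is staggered. tBu at 0° is gauche with CH2Cl at 300° (6.7); Et at 120° is gauche with F at 180° (2.4); CN at 240° is gauche with F at 180° (1.8); CN at 240° is gauche with CH2Cl at 300° (2.7). Total 13.6 kJ/mol.
B has the lowest total (13.6 kJ/mol).

B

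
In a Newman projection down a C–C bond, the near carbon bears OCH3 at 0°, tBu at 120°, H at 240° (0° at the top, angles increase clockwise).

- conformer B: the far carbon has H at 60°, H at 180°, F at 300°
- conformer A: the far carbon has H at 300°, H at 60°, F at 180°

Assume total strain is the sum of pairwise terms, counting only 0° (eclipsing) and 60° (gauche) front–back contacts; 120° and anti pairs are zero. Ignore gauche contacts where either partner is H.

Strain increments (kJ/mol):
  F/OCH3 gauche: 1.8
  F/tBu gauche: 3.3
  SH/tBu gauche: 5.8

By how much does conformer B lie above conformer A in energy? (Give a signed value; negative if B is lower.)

-1.5 kJ/mol

B (staggered): OCH3(0°)/F(300°) gauche 1.8 → 1.8 kJ/mol.
A (staggered): tBu(120°)/F(180°) gauche 3.3 → 3.3 kJ/mol.
E(B) − E(A) = 1.8 − 3.3 = -1.5 kJ/mol.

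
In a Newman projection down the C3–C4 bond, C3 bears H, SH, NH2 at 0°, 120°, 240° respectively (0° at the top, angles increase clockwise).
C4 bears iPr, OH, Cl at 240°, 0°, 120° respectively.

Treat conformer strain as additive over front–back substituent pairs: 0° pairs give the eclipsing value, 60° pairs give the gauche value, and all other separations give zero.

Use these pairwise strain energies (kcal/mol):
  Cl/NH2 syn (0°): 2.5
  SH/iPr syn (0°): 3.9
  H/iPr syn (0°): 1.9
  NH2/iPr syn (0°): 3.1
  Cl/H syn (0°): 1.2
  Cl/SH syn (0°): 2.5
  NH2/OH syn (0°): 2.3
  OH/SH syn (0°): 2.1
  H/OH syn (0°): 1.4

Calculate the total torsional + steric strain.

7.0 kcal/mol

This conformer (eclipsed): H(0°)/OH(0°) eclipsed 1.4; SH(120°)/Cl(120°) eclipsed 2.5; NH2(240°)/iPr(240°) eclipsed 3.1 → 7.0 kcal/mol.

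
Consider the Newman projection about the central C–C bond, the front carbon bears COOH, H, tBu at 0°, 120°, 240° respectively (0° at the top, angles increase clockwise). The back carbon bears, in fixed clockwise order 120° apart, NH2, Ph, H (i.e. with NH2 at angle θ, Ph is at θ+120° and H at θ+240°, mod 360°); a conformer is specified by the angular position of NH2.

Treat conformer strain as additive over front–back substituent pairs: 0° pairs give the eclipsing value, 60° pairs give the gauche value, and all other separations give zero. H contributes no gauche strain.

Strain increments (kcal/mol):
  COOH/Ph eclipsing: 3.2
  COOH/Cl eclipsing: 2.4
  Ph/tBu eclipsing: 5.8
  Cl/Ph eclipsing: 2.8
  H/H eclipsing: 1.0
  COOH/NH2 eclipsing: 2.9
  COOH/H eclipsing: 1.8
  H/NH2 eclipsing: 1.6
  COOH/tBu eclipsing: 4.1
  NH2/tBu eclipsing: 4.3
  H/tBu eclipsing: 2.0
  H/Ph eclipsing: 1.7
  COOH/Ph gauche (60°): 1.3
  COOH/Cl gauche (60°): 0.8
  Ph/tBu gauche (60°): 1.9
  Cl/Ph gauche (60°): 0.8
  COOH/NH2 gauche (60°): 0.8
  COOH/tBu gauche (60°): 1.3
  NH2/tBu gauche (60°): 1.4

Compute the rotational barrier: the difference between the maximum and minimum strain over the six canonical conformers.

6.5 kcal/mol

NH2 at 0° is eclipsed. COOH at 0° is eclipsed with NH2 at 0° (2.9); H at 120° is eclipsed with Ph at 120° (1.7); tBu at 240° is eclipsed with H at 240° (2.0). Total 6.6 kcal/mol.
NH2 at 60° is staggered. COOH at 0° is gauche with NH2 at 60° (0.8); tBu at 240° is gauche with Ph at 180° (1.9). Total 2.7 kcal/mol.
NH2 at 120° is eclipsed. COOH at 0° is eclipsed with H at 0° (1.8); H at 120° is eclipsed with NH2 at 120° (1.6); tBu at 240° is eclipsed with Ph at 240° (5.8). Total 9.2 kcal/mol.
NH2 at 180° is staggered. COOH at 0° is gauche with Ph at 300° (1.3); tBu at 240° is gauche with NH2 at 180° (1.4); tBu at 240° is gauche with Ph at 300° (1.9). Total 4.6 kcal/mol.
NH2 at 240° is eclipsed. COOH at 0° is eclipsed with Ph at 0° (3.2); H at 120° is eclipsed with H at 120° (1.0); tBu at 240° is eclipsed with NH2 at 240° (4.3). Total 8.5 kcal/mol.
NH2 at 300° is staggered. COOH at 0° is gauche with NH2 at 300° (0.8); COOH at 0° is gauche with Ph at 60° (1.3); tBu at 240° is gauche with NH2 at 300° (1.4). Total 3.5 kcal/mol.
Max at 120° (9.2 kcal/mol), min at 60° (2.7 kcal/mol); barrier = 6.5 kcal/mol.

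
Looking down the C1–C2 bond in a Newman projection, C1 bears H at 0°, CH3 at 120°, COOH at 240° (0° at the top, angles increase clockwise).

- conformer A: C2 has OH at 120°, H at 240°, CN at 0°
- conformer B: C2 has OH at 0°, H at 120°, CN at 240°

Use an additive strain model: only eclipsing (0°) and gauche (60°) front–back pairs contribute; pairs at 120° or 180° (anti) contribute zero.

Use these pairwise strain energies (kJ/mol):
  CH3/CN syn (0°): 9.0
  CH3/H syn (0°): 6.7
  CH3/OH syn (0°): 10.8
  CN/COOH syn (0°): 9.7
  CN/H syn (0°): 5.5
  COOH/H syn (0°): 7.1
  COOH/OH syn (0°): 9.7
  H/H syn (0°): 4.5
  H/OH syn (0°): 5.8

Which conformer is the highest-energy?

A (eclipsed): H(0°)/CN(0°) eclipsed 5.5; CH3(120°)/OH(120°) eclipsed 10.8; COOH(240°)/H(240°) eclipsed 7.1 → 23.4 kJ/mol.
B (eclipsed): H(0°)/OH(0°) eclipsed 5.8; CH3(120°)/H(120°) eclipsed 6.7; COOH(240°)/CN(240°) eclipsed 9.7 → 22.2 kJ/mol.
A has the highest total (23.4 kJ/mol).

A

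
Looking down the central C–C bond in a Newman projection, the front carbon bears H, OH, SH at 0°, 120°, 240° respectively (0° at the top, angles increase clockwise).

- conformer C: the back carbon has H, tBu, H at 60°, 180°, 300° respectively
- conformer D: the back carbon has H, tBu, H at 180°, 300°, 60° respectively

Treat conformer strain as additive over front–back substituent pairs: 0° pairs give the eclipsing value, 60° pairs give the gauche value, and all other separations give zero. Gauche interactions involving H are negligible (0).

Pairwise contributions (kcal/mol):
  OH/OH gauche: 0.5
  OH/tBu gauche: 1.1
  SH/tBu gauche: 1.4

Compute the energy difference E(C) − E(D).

+1.1 kcal/mol

C (staggered): OH–tBu gauche, SH–tBu gauche; 1.1 + 1.4 = 2.5 kcal/mol.
D (staggered): SH–tBu gauche; 1.4 = 1.4 kcal/mol.
E(C) − E(D) = 2.5 − 1.4 = +1.1 kcal/mol.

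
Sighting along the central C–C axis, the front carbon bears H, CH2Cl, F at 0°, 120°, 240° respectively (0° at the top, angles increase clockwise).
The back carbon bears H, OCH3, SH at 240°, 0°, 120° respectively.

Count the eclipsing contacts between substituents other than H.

1

Non-H eclipsing pairs: CH2Cl(120°)/SH(120°) — 1 interaction.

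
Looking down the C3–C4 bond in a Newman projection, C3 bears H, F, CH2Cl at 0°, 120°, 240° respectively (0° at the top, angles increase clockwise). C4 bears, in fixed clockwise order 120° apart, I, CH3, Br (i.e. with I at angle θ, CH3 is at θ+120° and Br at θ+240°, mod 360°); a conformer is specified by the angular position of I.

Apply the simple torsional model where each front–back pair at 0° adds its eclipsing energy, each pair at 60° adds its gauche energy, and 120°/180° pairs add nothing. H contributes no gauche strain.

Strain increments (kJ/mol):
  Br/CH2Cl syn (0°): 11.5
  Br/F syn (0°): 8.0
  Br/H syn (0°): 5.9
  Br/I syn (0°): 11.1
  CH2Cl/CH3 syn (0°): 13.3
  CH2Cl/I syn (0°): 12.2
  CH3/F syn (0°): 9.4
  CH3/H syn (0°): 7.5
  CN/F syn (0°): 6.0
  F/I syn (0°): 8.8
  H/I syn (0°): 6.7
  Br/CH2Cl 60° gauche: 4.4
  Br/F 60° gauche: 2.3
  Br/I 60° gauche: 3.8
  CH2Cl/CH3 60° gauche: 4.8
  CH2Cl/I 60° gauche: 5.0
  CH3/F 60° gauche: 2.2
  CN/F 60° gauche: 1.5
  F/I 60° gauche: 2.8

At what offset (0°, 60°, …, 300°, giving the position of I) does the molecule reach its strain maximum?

120°

I at 0° (eclipsed): H–I eclipsed, F–CH3 eclipsed, CH2Cl–Br eclipsed; 6.7 + 9.4 + 11.5 = 27.6 kJ/mol.
I at 60° (staggered): F–I gauche, F–CH3 gauche, CH2Cl–CH3 gauche, CH2Cl–Br gauche; 2.8 + 2.2 + 4.8 + 4.4 = 14.2 kJ/mol.
I at 120° (eclipsed): H–Br eclipsed, F–I eclipsed, CH2Cl–CH3 eclipsed; 5.9 + 8.8 + 13.3 = 28.0 kJ/mol.
I at 180° (staggered): F–I gauche, F–Br gauche, CH2Cl–I gauche, CH2Cl–CH3 gauche; 2.8 + 2.3 + 5.0 + 4.8 = 14.9 kJ/mol.
I at 240° (eclipsed): H–CH3 eclipsed, F–Br eclipsed, CH2Cl–I eclipsed; 7.5 + 8.0 + 12.2 = 27.7 kJ/mol.
I at 300° (staggered): F–CH3 gauche, F–Br gauche, CH2Cl–I gauche, CH2Cl–Br gauche; 2.2 + 2.3 + 5.0 + 4.4 = 13.9 kJ/mol.
The maximum (28.0 kJ/mol) occurs with I at 120°.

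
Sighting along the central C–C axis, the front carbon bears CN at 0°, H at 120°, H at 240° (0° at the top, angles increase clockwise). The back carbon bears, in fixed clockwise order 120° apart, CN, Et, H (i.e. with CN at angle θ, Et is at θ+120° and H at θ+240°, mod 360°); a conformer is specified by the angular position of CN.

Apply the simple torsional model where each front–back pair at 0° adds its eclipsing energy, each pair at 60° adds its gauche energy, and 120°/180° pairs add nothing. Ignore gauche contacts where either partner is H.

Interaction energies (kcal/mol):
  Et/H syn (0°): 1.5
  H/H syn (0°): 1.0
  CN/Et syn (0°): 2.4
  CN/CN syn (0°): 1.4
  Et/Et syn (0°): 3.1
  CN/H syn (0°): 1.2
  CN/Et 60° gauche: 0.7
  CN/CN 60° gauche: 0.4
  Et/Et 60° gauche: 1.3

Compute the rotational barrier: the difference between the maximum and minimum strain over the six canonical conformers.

CN at 0° (eclipsed): CN–CN eclipsed, H–Et eclipsed, H–H eclipsed; 1.4 + 1.5 + 1.0 = 3.9 kcal/mol.
CN at 60° (staggered): CN–CN gauche; 0.4 = 0.4 kcal/mol.
CN at 120° (eclipsed): CN–H eclipsed, H–CN eclipsed, H–Et eclipsed; 1.2 + 1.2 + 1.5 = 3.9 kcal/mol.
CN at 180° (staggered): CN–Et gauche; 0.7 = 0.7 kcal/mol.
CN at 240° (eclipsed): CN–Et eclipsed, H–H eclipsed, H–CN eclipsed; 2.4 + 1.0 + 1.2 = 4.6 kcal/mol.
CN at 300° (staggered): CN–CN gauche, CN–Et gauche; 0.4 + 0.7 = 1.1 kcal/mol.
Max at 240° (4.6 kcal/mol), min at 60° (0.4 kcal/mol); barrier = 4.2 kcal/mol.

4.2 kcal/mol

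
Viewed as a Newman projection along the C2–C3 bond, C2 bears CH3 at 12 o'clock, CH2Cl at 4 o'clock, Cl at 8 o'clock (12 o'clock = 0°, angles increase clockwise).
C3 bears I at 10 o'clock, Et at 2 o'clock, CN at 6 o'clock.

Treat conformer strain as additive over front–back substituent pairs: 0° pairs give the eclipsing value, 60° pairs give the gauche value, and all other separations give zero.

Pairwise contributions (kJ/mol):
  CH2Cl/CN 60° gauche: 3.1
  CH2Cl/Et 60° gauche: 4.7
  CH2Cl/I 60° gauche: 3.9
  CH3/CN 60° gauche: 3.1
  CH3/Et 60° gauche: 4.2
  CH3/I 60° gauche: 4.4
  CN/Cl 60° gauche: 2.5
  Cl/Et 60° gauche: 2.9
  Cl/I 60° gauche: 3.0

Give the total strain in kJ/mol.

This conformer (staggered): CH3–I gauche, CH3–Et gauche, CH2Cl–Et gauche, CH2Cl–CN gauche, Cl–I gauche, Cl–CN gauche; 4.4 + 4.2 + 4.7 + 3.1 + 3.0 + 2.5 = 21.9 kJ/mol.

21.9 kJ/mol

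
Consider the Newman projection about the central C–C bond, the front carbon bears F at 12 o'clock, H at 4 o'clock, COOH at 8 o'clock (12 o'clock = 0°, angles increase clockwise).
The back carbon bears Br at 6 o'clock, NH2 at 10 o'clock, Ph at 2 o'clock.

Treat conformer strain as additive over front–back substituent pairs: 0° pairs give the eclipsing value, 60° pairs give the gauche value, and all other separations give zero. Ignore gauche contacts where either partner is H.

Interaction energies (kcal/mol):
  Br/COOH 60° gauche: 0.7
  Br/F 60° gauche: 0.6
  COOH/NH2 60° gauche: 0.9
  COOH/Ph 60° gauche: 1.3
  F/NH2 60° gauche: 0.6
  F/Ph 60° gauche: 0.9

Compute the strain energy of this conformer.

This conformer (staggered): F–NH2 gauche, F–Ph gauche, COOH–Br gauche, COOH–NH2 gauche; 0.6 + 0.9 + 0.7 + 0.9 = 3.1 kcal/mol.

3.1 kcal/mol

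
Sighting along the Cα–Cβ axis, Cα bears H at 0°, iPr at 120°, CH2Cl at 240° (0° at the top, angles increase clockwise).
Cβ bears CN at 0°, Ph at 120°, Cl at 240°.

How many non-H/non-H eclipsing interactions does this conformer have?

Non-H eclipsing pairs: iPr(120°)/Ph(120°); CH2Cl(240°)/Cl(240°) — 2 interactions.

2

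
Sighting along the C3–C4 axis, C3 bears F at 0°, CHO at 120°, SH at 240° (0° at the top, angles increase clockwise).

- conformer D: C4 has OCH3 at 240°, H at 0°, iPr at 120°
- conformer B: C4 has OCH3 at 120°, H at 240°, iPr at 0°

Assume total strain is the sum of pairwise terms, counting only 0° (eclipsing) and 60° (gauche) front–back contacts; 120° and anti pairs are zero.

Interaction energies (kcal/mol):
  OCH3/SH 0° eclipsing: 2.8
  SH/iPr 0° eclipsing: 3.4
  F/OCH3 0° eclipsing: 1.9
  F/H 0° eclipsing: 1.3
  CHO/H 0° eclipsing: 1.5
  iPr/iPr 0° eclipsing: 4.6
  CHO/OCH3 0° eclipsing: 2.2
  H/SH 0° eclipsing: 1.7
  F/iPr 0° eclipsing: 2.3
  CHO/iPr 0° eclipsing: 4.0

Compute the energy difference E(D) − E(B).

D is eclipsed. F at 0° is eclipsed with H at 0° (1.3); CHO at 120° is eclipsed with iPr at 120° (4.0); SH at 240° is eclipsed with OCH3 at 240° (2.8). Total 8.1 kcal/mol.
B is eclipsed. F at 0° is eclipsed with iPr at 0° (2.3); CHO at 120° is eclipsed with OCH3 at 120° (2.2); SH at 240° is eclipsed with H at 240° (1.7). Total 6.2 kcal/mol.
E(D) − E(B) = 8.1 − 6.2 = +1.9 kcal/mol.

+1.9 kcal/mol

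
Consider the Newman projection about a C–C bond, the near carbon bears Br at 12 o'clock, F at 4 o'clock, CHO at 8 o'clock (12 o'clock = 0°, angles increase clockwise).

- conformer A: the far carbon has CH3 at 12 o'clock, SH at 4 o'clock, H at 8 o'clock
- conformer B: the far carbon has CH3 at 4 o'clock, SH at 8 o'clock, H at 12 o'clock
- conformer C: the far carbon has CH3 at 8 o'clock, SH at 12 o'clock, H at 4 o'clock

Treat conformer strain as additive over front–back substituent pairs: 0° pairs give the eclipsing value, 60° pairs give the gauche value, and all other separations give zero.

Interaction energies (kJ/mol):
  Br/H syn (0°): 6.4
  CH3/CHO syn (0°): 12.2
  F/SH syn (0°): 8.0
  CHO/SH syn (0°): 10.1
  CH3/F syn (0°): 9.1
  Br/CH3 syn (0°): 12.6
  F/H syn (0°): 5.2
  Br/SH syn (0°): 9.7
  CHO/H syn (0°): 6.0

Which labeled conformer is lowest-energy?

A is eclipsed. Br at 0° is eclipsed with CH3 at 0° (12.6); F at 120° is eclipsed with SH at 120° (8.0); CHO at 240° is eclipsed with H at 240° (6.0). Total 26.6 kJ/mol.
B is eclipsed. Br at 0° is eclipsed with H at 0° (6.4); F at 120° is eclipsed with CH3 at 120° (9.1); CHO at 240° is eclipsed with SH at 240° (10.1). Total 25.6 kJ/mol.
C is eclipsed. Br at 0° is eclipsed with SH at 0° (9.7); F at 120° is eclipsed with H at 120° (5.2); CHO at 240° is eclipsed with CH3 at 240° (12.2). Total 27.1 kJ/mol.
B has the lowest total (25.6 kJ/mol).

B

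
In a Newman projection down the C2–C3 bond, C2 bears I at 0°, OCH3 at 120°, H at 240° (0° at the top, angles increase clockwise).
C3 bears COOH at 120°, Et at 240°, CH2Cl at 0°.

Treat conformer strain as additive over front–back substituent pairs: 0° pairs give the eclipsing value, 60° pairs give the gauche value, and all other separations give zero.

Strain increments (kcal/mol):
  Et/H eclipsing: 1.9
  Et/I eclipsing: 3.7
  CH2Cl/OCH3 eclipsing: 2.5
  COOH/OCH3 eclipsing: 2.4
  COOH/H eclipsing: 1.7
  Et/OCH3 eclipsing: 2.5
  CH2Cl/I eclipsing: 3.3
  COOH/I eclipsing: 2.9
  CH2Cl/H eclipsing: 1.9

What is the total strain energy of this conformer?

7.6 kcal/mol

This conformer is eclipsed. I at 0° is eclipsed with CH2Cl at 0° (3.3); OCH3 at 120° is eclipsed with COOH at 120° (2.4); H at 240° is eclipsed with Et at 240° (1.9). Total 7.6 kcal/mol.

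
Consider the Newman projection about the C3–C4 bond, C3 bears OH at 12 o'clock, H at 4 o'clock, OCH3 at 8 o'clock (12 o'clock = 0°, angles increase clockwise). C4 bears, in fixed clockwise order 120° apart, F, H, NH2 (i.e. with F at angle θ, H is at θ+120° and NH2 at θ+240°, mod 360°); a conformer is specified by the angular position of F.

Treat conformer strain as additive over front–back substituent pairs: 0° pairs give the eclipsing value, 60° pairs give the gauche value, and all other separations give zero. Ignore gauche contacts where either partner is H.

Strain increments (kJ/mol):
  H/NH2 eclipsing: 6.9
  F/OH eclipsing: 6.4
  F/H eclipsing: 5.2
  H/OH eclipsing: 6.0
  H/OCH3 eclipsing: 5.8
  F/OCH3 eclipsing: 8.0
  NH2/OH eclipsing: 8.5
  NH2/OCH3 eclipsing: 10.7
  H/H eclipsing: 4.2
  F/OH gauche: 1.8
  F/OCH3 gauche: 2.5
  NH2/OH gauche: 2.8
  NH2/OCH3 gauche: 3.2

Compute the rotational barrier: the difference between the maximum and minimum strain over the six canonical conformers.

16.0 kJ/mol

F at 0° is eclipsed. OH at 0° is eclipsed with F at 0° (6.4); H at 120° is eclipsed with H at 120° (4.2); OCH3 at 240° is eclipsed with NH2 at 240° (10.7). Total 21.3 kJ/mol.
F at 60° is staggered. OH at 0° is gauche with F at 60° (1.8); OH at 0° is gauche with NH2 at 300° (2.8); OCH3 at 240° is gauche with NH2 at 300° (3.2). Total 7.8 kJ/mol.
F at 120° is eclipsed. OH at 0° is eclipsed with NH2 at 0° (8.5); H at 120° is eclipsed with F at 120° (5.2); OCH3 at 240° is eclipsed with H at 240° (5.8). Total 19.5 kJ/mol.
F at 180° is staggered. OH at 0° is gauche with NH2 at 60° (2.8); OCH3 at 240° is gauche with F at 180° (2.5). Total 5.3 kJ/mol.
F at 240° is eclipsed. OH at 0° is eclipsed with H at 0° (6.0); H at 120° is eclipsed with NH2 at 120° (6.9); OCH3 at 240° is eclipsed with F at 240° (8.0). Total 20.9 kJ/mol.
F at 300° is staggered. OH at 0° is gauche with F at 300° (1.8); OCH3 at 240° is gauche with F at 300° (2.5); OCH3 at 240° is gauche with NH2 at 180° (3.2). Total 7.5 kJ/mol.
Max at 0° (21.3 kJ/mol), min at 180° (5.3 kJ/mol); barrier = 16.0 kJ/mol.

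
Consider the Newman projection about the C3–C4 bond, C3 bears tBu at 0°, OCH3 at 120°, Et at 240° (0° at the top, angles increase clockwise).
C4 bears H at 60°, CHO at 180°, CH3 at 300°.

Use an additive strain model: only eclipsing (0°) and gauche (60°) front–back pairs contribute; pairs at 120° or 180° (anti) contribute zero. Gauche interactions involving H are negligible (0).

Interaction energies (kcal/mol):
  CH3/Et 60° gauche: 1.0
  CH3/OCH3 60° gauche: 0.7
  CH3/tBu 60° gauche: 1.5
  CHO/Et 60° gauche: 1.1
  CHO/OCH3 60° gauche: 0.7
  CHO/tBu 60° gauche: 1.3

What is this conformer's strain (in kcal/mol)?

This conformer is staggered. tBu at 0° is gauche with CH3 at 300° (1.5); OCH3 at 120° is gauche with CHO at 180° (0.7); Et at 240° is gauche with CHO at 180° (1.1); Et at 240° is gauche with CH3 at 300° (1.0). Total 4.3 kcal/mol.

4.3 kcal/mol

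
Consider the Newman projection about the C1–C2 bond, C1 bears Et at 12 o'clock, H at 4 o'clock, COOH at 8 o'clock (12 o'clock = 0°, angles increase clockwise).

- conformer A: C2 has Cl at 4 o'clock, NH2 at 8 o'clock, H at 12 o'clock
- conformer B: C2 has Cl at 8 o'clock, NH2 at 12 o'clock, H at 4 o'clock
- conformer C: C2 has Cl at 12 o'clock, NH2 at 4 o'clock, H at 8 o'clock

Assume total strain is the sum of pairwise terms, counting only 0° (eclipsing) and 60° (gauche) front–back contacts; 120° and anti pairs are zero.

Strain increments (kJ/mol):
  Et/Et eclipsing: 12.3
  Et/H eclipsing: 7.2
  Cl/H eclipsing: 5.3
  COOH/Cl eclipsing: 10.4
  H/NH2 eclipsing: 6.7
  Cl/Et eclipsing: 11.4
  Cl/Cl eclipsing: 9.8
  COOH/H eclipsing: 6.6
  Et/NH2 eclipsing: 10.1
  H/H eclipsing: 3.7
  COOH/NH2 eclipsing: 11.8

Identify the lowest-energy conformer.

A is eclipsed. Et at 0° is eclipsed with H at 0° (7.2); H at 120° is eclipsed with Cl at 120° (5.3); COOH at 240° is eclipsed with NH2 at 240° (11.8). Total 24.3 kJ/mol.
B is eclipsed. Et at 0° is eclipsed with NH2 at 0° (10.1); H at 120° is eclipsed with H at 120° (3.7); COOH at 240° is eclipsed with Cl at 240° (10.4). Total 24.2 kJ/mol.
C is eclipsed. Et at 0° is eclipsed with Cl at 0° (11.4); H at 120° is eclipsed with NH2 at 120° (6.7); COOH at 240° is eclipsed with H at 240° (6.6). Total 24.7 kJ/mol.
B has the lowest total (24.2 kJ/mol).

B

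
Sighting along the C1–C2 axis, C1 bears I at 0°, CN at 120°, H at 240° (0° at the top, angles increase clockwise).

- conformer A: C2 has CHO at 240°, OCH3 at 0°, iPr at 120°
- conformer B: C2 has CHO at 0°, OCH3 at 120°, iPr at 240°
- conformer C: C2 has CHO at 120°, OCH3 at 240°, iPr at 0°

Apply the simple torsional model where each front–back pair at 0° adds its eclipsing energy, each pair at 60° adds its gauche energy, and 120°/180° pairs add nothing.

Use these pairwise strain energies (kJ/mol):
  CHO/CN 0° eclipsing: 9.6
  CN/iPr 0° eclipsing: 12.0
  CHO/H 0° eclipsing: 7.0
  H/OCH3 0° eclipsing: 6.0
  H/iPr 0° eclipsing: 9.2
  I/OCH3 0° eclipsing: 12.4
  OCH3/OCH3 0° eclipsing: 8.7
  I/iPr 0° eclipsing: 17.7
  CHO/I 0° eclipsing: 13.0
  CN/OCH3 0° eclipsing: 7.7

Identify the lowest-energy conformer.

B

A (eclipsed): I–OCH3 eclipsed, CN–iPr eclipsed, H–CHO eclipsed; 12.4 + 12.0 + 7.0 = 31.4 kJ/mol.
B (eclipsed): I–CHO eclipsed, CN–OCH3 eclipsed, H–iPr eclipsed; 13.0 + 7.7 + 9.2 = 29.9 kJ/mol.
C (eclipsed): I–iPr eclipsed, CN–CHO eclipsed, H–OCH3 eclipsed; 17.7 + 9.6 + 6.0 = 33.3 kJ/mol.
B has the lowest total (29.9 kJ/mol).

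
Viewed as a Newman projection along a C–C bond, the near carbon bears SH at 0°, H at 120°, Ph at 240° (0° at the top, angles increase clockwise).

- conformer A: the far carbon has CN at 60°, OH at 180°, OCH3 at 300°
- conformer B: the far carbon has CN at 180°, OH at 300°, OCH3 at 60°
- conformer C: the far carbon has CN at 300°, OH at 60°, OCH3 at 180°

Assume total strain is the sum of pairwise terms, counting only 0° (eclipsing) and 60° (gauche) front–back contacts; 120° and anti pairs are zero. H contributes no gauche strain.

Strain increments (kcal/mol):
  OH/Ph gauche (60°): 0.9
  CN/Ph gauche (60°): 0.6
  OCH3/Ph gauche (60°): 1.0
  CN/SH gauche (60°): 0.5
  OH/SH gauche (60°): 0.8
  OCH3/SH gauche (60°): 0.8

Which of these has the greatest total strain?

A (staggered): SH–CN gauche, SH–OCH3 gauche, Ph–OH gauche, Ph–OCH3 gauche; 0.5 + 0.8 + 0.9 + 1.0 = 3.2 kcal/mol.
B (staggered): SH–OH gauche, SH–OCH3 gauche, Ph–CN gauche, Ph–OH gauche; 0.8 + 0.8 + 0.6 + 0.9 = 3.1 kcal/mol.
C (staggered): SH–CN gauche, SH–OH gauche, Ph–CN gauche, Ph–OCH3 gauche; 0.5 + 0.8 + 0.6 + 1.0 = 2.9 kcal/mol.
A has the highest total (3.2 kcal/mol).

A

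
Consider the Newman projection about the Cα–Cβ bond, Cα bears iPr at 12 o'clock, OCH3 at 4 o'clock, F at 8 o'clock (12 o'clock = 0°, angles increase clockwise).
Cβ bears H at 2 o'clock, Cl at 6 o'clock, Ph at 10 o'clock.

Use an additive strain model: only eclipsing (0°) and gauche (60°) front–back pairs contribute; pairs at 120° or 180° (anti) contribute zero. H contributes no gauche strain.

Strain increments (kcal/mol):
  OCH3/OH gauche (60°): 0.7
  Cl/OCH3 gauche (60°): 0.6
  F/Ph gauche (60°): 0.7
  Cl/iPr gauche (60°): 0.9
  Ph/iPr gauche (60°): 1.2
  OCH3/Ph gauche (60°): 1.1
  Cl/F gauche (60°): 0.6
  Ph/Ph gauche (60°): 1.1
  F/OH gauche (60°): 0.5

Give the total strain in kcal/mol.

3.1 kcal/mol

This conformer (staggered): iPr–Ph gauche, OCH3–Cl gauche, F–Cl gauche, F–Ph gauche; 1.2 + 0.6 + 0.6 + 0.7 = 3.1 kcal/mol.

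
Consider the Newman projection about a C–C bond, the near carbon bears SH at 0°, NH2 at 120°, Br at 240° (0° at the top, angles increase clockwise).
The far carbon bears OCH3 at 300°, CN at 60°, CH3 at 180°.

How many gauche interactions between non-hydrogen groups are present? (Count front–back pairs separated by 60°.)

Non-H gauche pairs: SH(0°)/OCH3(300°); SH(0°)/CN(60°); NH2(120°)/CN(60°); NH2(120°)/CH3(180°); Br(240°)/OCH3(300°); Br(240°)/CH3(180°) — 6 interactions.

6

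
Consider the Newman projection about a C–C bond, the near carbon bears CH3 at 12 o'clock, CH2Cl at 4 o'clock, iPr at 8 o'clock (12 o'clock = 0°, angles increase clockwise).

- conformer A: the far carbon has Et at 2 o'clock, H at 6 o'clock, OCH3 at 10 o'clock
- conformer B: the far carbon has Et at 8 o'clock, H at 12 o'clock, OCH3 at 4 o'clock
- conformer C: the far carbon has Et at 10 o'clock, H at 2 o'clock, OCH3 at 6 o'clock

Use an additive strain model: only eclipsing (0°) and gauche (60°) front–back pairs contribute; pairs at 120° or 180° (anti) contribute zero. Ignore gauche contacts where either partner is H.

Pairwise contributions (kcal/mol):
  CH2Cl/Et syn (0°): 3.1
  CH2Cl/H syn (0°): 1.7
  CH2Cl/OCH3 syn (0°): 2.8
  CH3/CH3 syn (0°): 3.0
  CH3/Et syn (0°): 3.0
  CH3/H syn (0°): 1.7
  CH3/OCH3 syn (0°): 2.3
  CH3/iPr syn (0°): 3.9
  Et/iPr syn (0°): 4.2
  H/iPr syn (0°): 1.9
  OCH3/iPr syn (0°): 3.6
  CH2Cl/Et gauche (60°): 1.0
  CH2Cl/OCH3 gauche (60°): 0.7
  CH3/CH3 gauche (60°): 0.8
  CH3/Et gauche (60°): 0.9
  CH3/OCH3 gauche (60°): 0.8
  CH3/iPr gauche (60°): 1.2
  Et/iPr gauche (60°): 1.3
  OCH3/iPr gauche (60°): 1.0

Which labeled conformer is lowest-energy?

A

A is staggered. CH3 at 0° is gauche with Et at 60° (0.9); CH3 at 0° is gauche with OCH3 at 300° (0.8); CH2Cl at 120° is gauche with Et at 60° (1.0); iPr at 240° is gauche with OCH3 at 300° (1.0). Total 3.7 kcal/mol.
B is eclipsed. CH3 at 0° is eclipsed with H at 0° (1.7); CH2Cl at 120° is eclipsed with OCH3 at 120° (2.8); iPr at 240° is eclipsed with Et at 240° (4.2). Total 8.7 kcal/mol.
C is staggered. CH3 at 0° is gauche with Et at 300° (0.9); CH2Cl at 120° is gauche with OCH3 at 180° (0.7); iPr at 240° is gauche with Et at 300° (1.3); iPr at 240° is gauche with OCH3 at 180° (1.0). Total 3.9 kcal/mol.
A has the lowest total (3.7 kcal/mol).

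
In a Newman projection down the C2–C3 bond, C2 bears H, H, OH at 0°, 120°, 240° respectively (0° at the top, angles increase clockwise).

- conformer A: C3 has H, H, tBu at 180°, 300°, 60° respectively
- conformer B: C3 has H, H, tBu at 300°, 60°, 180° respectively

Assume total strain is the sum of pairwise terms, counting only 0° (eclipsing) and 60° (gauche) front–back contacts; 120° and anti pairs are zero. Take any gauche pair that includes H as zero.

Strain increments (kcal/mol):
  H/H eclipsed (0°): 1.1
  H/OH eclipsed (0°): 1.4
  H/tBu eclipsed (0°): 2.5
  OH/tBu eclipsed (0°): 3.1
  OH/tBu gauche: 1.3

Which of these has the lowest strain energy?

A

A (staggered): no non-H gauche contacts → 0.0 kcal/mol.
B (staggered): OH(240°)/tBu(180°) gauche 1.3 → 1.3 kcal/mol.
A has the lowest total (0.0 kcal/mol).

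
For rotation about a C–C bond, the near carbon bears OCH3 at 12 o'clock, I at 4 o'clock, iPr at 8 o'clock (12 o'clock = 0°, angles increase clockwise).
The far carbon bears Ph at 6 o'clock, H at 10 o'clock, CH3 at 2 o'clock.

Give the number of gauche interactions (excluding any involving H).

Non-H gauche pairs: OCH3(0°)/CH3(60°); I(120°)/Ph(180°); I(120°)/CH3(60°); iPr(240°)/Ph(180°) — 4 interactions.

4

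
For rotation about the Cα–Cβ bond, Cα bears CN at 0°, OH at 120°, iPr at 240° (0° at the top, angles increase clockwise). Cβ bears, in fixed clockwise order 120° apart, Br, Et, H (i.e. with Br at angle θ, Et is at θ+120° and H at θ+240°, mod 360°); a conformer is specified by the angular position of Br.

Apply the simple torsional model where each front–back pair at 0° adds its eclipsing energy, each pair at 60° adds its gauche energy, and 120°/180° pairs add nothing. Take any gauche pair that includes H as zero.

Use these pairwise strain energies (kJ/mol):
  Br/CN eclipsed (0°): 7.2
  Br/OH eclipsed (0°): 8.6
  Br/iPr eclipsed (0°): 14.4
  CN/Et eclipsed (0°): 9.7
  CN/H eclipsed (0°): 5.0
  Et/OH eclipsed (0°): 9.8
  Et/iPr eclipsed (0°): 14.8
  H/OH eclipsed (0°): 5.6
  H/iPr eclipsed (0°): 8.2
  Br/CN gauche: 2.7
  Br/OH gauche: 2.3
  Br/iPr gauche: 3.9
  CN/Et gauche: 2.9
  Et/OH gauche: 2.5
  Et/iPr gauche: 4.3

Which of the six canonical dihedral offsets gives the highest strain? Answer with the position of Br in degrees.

240°

Br at 0° (eclipsed): CN–Br eclipsed, OH–Et eclipsed, iPr–H eclipsed; 7.2 + 9.8 + 8.2 = 25.2 kJ/mol.
Br at 60° (staggered): CN–Br gauche, OH–Br gauche, OH–Et gauche, iPr–Et gauche; 2.7 + 2.3 + 2.5 + 4.3 = 11.8 kJ/mol.
Br at 120° (eclipsed): CN–H eclipsed, OH–Br eclipsed, iPr–Et eclipsed; 5.0 + 8.6 + 14.8 = 28.4 kJ/mol.
Br at 180° (staggered): CN–Et gauche, OH–Br gauche, iPr–Br gauche, iPr–Et gauche; 2.9 + 2.3 + 3.9 + 4.3 = 13.4 kJ/mol.
Br at 240° (eclipsed): CN–Et eclipsed, OH–H eclipsed, iPr–Br eclipsed; 9.7 + 5.6 + 14.4 = 29.7 kJ/mol.
Br at 300° (staggered): CN–Br gauche, CN–Et gauche, OH–Et gauche, iPr–Br gauche; 2.7 + 2.9 + 2.5 + 3.9 = 12.0 kJ/mol.
The maximum (29.7 kJ/mol) occurs with Br at 240°.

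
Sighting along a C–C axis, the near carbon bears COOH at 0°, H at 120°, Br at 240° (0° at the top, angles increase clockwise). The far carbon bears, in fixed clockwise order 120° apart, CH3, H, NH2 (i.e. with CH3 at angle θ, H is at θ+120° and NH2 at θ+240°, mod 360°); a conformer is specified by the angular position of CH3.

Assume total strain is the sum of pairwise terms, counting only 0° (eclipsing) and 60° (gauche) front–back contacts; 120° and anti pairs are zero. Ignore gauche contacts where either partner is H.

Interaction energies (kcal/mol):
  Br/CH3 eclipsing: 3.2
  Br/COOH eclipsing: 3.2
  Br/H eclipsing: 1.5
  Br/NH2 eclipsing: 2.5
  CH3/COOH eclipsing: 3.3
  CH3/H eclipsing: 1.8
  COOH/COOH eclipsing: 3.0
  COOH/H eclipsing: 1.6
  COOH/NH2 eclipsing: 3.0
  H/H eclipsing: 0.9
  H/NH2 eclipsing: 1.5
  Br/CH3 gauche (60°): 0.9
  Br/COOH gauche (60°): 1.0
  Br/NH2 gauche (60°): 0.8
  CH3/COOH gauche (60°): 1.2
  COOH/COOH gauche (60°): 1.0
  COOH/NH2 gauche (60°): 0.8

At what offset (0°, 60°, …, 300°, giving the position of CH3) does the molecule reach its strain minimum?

CH3 at 0° (eclipsed): COOH(0°)/CH3(0°) eclipsed 3.3; H(120°)/H(120°) eclipsed 0.9; Br(240°)/NH2(240°) eclipsed 2.5 → 6.7 kcal/mol.
CH3 at 60° (staggered): COOH(0°)/CH3(60°) gauche 1.2; COOH(0°)/NH2(300°) gauche 0.8; Br(240°)/NH2(300°) gauche 0.8 → 2.8 kcal/mol.
CH3 at 120° (eclipsed): COOH(0°)/NH2(0°) eclipsed 3.0; H(120°)/CH3(120°) eclipsed 1.8; Br(240°)/H(240°) eclipsed 1.5 → 6.3 kcal/mol.
CH3 at 180° (staggered): COOH(0°)/NH2(60°) gauche 0.8; Br(240°)/CH3(180°) gauche 0.9 → 1.7 kcal/mol.
CH3 at 240° (eclipsed): COOH(0°)/H(0°) eclipsed 1.6; H(120°)/NH2(120°) eclipsed 1.5; Br(240°)/CH3(240°) eclipsed 3.2 → 6.3 kcal/mol.
CH3 at 300° (staggered): COOH(0°)/CH3(300°) gauche 1.2; Br(240°)/CH3(300°) gauche 0.9; Br(240°)/NH2(180°) gauche 0.8 → 2.9 kcal/mol.
The minimum (1.7 kcal/mol) occurs with CH3 at 180°.

180°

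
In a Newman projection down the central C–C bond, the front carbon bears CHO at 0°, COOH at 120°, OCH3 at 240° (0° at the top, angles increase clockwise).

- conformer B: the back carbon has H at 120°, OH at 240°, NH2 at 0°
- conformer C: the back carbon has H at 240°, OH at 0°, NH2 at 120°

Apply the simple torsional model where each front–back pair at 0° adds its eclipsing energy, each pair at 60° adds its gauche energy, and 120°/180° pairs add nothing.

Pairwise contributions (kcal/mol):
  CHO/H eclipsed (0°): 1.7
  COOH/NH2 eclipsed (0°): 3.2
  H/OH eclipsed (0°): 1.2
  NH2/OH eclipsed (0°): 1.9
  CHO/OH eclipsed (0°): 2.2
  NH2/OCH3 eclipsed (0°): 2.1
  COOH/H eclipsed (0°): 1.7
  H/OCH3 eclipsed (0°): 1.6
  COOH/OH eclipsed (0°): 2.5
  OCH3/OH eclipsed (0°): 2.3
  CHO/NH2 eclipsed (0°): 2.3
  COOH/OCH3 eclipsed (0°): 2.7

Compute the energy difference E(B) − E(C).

-0.7 kcal/mol

B is eclipsed. CHO at 0° is eclipsed with NH2 at 0° (2.3); COOH at 120° is eclipsed with H at 120° (1.7); OCH3 at 240° is eclipsed with OH at 240° (2.3). Total 6.3 kcal/mol.
C is eclipsed. CHO at 0° is eclipsed with OH at 0° (2.2); COOH at 120° is eclipsed with NH2 at 120° (3.2); OCH3 at 240° is eclipsed with H at 240° (1.6). Total 7.0 kcal/mol.
E(B) − E(C) = 6.3 − 7.0 = -0.7 kcal/mol.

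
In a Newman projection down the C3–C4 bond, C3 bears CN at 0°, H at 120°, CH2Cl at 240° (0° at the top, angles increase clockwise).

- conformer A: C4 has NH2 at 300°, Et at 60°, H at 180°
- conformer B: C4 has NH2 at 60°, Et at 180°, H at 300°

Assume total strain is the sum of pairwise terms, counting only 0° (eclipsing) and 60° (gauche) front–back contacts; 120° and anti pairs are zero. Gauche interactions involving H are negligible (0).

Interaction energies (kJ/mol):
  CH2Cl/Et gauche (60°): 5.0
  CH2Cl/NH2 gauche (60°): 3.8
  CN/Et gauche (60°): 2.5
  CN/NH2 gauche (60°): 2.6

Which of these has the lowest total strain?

B

A is staggered. CN at 0° is gauche with NH2 at 300° (2.6); CN at 0° is gauche with Et at 60° (2.5); CH2Cl at 240° is gauche with NH2 at 300° (3.8). Total 8.9 kJ/mol.
B is staggered. CN at 0° is gauche with NH2 at 60° (2.6); CH2Cl at 240° is gauche with Et at 180° (5.0). Total 7.6 kJ/mol.
B has the lowest total (7.6 kJ/mol).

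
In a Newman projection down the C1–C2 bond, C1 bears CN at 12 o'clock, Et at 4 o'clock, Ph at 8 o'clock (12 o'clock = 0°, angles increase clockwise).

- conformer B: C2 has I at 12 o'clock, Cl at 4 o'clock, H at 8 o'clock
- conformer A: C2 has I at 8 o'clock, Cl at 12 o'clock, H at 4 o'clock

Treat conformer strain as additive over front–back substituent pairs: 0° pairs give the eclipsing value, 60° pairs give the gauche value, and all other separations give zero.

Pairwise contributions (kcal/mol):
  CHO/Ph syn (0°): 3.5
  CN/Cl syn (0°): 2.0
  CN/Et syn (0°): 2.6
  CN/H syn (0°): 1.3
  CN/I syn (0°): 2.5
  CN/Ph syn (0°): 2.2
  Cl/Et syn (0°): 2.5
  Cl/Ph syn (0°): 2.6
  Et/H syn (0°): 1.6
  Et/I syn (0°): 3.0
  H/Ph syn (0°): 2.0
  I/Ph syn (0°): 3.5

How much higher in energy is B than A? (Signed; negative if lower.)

-0.1 kcal/mol

B is eclipsed. CN at 0° is eclipsed with I at 0° (2.5); Et at 120° is eclipsed with Cl at 120° (2.5); Ph at 240° is eclipsed with H at 240° (2.0). Total 7.0 kcal/mol.
A is eclipsed. CN at 0° is eclipsed with Cl at 0° (2.0); Et at 120° is eclipsed with H at 120° (1.6); Ph at 240° is eclipsed with I at 240° (3.5). Total 7.1 kcal/mol.
E(B) − E(A) = 7.0 − 7.1 = -0.1 kcal/mol.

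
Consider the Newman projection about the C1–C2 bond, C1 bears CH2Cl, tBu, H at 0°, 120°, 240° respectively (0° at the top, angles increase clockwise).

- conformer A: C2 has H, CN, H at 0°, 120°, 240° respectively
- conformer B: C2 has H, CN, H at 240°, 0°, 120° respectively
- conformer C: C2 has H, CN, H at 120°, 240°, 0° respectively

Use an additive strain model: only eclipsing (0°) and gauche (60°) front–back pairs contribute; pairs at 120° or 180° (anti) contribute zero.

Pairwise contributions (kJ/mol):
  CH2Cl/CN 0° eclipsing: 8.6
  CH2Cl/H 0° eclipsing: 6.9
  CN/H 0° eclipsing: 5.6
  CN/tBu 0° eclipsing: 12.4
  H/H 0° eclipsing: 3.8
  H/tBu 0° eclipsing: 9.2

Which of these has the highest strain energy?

A

A is eclipsed. CH2Cl at 0° is eclipsed with H at 0° (6.9); tBu at 120° is eclipsed with CN at 120° (12.4); H at 240° is eclipsed with H at 240° (3.8). Total 23.1 kJ/mol.
B is eclipsed. CH2Cl at 0° is eclipsed with CN at 0° (8.6); tBu at 120° is eclipsed with H at 120° (9.2); H at 240° is eclipsed with H at 240° (3.8). Total 21.6 kJ/mol.
C is eclipsed. CH2Cl at 0° is eclipsed with H at 0° (6.9); tBu at 120° is eclipsed with H at 120° (9.2); H at 240° is eclipsed with CN at 240° (5.6). Total 21.7 kJ/mol.
A has the highest total (23.1 kJ/mol).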